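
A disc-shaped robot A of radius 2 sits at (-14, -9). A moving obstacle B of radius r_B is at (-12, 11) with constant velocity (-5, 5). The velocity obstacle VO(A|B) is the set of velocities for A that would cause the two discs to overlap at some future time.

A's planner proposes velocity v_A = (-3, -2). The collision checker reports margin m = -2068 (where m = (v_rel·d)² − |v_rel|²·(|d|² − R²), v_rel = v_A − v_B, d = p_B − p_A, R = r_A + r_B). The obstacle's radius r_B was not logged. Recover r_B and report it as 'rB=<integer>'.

m = -2068
d = (2, 20);  v_rel = (2, -7),  |v_rel|² = 53
v_rel×d = (2)·(20) − (-7)·(2) = 54
since m = R²·53 − 54²:  R² = (2916 + -2068) / 53 = 16
R = √16 = 4  ⇒  r_B = 4 − 2 = 2

rB=2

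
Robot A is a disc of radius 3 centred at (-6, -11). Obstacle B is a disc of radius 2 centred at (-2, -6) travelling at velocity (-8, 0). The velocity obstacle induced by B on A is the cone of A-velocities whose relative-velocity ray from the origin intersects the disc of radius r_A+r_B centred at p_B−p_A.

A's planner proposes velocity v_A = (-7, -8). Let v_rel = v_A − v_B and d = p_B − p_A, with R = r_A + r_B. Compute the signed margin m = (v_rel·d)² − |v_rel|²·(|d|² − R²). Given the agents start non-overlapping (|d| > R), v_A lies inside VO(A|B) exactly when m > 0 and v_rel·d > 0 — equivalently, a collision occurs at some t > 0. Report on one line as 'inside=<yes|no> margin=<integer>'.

d = (4, 5),  |d|² = 41;  R = 3+2 = 5,  c = 41−5² = 16
v_rel = (1, -8),  |v_rel|² = 65;  v_rel·d = (1)·(4) + (-8)·(5) = -36
65·t² + 72·t + 16 = 0  ⇒  m = (-36)² − 65·16 = 256
m = 256 > 0,  v_rel·d = -36 < 0  ⇒  outside

inside=no margin=256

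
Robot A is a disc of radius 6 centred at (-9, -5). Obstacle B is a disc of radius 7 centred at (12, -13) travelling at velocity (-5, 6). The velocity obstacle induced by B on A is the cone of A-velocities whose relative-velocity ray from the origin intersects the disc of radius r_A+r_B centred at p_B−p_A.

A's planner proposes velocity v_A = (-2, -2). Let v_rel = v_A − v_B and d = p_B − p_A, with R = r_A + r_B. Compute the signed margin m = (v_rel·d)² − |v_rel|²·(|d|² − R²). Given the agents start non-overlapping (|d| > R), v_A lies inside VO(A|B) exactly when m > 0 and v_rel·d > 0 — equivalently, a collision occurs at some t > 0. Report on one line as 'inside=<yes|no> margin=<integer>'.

d = (21, -8),  |d|² = 505;  R = 6+7 = 13,  c = 505−13² = 336
v_rel = (3, -8),  |v_rel|² = 73;  v_rel·d = (3)·(21) + (-8)·(-8) = 127
73·t² − 254·t + 336 = 0  ⇒  m = 127² − 73·336 = -8399
m = -8399 < 0,  v_rel·d = 127 > 0  ⇒  outside

inside=no margin=-8399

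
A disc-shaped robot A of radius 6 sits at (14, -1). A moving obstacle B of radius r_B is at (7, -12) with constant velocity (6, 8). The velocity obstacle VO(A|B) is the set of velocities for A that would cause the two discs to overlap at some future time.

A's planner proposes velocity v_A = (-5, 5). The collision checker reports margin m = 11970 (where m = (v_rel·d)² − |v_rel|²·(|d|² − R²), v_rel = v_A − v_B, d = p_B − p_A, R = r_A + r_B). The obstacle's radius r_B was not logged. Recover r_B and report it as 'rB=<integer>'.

m = 11970
d = (-7, -11);  v_rel = (-11, -3),  |v_rel|² = 130
v_rel×d = (-11)·(-11) − (-3)·(-7) = 100
since m = R²·130 − 100²:  R² = (10000 + 11970) / 130 = 169
R = √169 = 13  ⇒  r_B = 13 − 6 = 7

rB=7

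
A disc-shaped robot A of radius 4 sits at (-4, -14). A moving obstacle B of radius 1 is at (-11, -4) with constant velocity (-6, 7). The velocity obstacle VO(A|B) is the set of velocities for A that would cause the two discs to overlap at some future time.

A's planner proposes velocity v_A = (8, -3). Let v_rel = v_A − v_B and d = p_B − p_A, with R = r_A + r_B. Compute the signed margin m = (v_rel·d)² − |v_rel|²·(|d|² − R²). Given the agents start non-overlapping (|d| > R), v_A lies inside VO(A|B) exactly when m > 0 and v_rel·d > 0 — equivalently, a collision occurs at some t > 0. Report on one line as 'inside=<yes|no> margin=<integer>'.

d = (-7, 10),  |d|² = 149;  R = 4+1 = 5,  c = 149−5² = 124
v_rel = (14, -10),  |v_rel|² = 296;  v_rel·d = (14)·(-7) + (-10)·(10) = -198
296·t² + 396·t + 124 = 0  ⇒  m = (-198)² − 296·124 = 2500
m = 2500 > 0,  v_rel·d = -198 < 0  ⇒  outside

inside=no margin=2500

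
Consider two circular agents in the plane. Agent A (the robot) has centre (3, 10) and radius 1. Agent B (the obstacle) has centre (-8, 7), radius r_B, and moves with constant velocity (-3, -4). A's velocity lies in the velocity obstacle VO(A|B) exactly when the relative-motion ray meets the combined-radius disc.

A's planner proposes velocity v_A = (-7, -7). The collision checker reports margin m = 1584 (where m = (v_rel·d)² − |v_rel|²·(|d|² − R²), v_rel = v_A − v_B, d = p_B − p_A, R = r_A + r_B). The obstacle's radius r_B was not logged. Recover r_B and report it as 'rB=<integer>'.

m = 1584
d = (-11, -3);  v_rel = (-4, -3),  |v_rel|² = 25
v_rel×d = (-4)·(-3) − (-3)·(-11) = -21
since m = R²·25 − (-21)²:  R² = (441 + 1584) / 25 = 81
R = √81 = 9  ⇒  r_B = 9 − 1 = 8

rB=8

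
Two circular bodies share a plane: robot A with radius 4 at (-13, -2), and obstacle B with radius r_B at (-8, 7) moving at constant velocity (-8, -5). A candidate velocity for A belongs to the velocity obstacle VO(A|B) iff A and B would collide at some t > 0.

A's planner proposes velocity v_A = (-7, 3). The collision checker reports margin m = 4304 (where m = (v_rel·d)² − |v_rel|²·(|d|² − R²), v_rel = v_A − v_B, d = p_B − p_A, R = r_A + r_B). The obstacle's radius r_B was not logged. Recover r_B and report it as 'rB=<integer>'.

m = 4304
d = (5, 9);  v_rel = (1, 8),  |v_rel|² = 65
v_rel×d = (1)·(9) − (8)·(5) = -31
since m = R²·65 − (-31)²:  R² = (961 + 4304) / 65 = 81
R = √81 = 9  ⇒  r_B = 9 − 4 = 5

rB=5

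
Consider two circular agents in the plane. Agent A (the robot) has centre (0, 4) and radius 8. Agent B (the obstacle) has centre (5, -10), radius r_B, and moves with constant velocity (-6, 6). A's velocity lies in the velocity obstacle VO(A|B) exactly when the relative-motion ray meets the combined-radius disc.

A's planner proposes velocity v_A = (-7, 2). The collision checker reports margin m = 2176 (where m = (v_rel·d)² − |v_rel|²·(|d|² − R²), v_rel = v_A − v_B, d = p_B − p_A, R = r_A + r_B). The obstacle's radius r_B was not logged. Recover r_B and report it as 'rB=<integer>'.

m = 2176
d = (5, -14);  v_rel = (-1, -4),  |v_rel|² = 17
v_rel×d = (-1)·(-14) − (-4)·(5) = 34
since m = R²·17 − 34²:  R² = (1156 + 2176) / 17 = 196
R = √196 = 14  ⇒  r_B = 14 − 8 = 6

rB=6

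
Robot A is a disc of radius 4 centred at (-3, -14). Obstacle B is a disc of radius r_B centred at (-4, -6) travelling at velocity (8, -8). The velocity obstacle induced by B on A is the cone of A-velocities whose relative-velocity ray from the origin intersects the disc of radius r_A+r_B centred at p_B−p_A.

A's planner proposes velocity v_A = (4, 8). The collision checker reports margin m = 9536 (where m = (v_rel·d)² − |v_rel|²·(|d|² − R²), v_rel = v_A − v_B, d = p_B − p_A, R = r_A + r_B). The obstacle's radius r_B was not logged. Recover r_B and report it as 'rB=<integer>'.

m = 9536
d = (-1, 8);  v_rel = (-4, 16),  |v_rel|² = 272
v_rel×d = (-4)·(8) − (16)·(-1) = -16
since m = R²·272 − (-16)²:  R² = (256 + 9536) / 272 = 36
R = √36 = 6  ⇒  r_B = 6 − 4 = 2

rB=2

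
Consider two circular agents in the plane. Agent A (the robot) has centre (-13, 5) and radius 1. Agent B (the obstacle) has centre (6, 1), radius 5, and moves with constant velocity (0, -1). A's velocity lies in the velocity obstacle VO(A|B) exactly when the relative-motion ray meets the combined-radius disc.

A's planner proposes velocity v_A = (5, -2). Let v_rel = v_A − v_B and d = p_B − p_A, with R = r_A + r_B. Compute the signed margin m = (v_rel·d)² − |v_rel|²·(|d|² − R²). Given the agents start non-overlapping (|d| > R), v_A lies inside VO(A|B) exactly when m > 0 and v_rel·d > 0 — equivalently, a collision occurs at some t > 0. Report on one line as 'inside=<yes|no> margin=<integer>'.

d = (19, -4),  |d|² = 377;  R = 1+5 = 6,  c = 377−6² = 341
v_rel = (5, -1),  |v_rel|² = 26;  v_rel·d = (5)·(19) + (-1)·(-4) = 99
26·t² − 198·t + 341 = 0  ⇒  m = 99² − 26·341 = 935
m = 935 > 0,  v_rel·d = 99 > 0  ⇒  inside

inside=yes margin=935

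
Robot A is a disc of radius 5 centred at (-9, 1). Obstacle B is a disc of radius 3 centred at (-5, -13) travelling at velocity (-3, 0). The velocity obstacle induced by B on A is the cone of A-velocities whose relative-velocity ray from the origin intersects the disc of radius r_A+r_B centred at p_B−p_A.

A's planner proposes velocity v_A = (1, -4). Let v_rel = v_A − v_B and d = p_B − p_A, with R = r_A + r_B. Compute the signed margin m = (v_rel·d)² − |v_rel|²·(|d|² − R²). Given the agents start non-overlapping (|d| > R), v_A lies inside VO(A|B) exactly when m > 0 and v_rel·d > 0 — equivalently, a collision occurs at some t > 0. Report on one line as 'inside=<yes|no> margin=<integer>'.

d = (4, -14),  |d|² = 212;  R = 5+3 = 8,  c = 212−8² = 148
v_rel = (4, -4),  |v_rel|² = 32;  v_rel·d = (4)·(4) + (-4)·(-14) = 72
32·t² − 144·t + 148 = 0  ⇒  m = 72² − 32·148 = 448
m = 448 > 0,  v_rel·d = 72 > 0  ⇒  inside

inside=yes margin=448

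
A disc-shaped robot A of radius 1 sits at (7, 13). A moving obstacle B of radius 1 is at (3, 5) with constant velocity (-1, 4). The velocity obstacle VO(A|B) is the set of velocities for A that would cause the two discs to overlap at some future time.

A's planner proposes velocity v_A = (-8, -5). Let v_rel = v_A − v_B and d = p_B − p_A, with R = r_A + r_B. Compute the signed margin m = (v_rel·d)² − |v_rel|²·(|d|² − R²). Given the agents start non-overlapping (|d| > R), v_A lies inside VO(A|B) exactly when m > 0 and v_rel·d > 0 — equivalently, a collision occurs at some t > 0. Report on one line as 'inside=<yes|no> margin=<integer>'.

d = (-4, -8),  |d|² = 80;  R = 1+1 = 2,  c = 80−2² = 76
v_rel = (-7, -9),  |v_rel|² = 130;  v_rel·d = (-7)·(-4) + (-9)·(-8) = 100
130·t² − 200·t + 76 = 0  ⇒  m = 100² − 130·76 = 120
m = 120 > 0,  v_rel·d = 100 > 0  ⇒  inside

inside=yes margin=120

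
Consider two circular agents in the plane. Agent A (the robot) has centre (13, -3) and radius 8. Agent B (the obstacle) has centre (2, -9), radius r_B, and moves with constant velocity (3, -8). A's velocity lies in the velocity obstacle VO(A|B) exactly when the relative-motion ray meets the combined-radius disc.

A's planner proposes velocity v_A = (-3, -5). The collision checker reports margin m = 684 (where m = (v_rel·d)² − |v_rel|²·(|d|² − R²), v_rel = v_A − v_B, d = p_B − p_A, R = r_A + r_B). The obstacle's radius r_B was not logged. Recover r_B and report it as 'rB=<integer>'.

m = 684
d = (-11, -6);  v_rel = (-6, 3),  |v_rel|² = 45
v_rel×d = (-6)·(-6) − (3)·(-11) = 69
since m = R²·45 − 69²:  R² = (4761 + 684) / 45 = 121
R = √121 = 11  ⇒  r_B = 11 − 8 = 3

rB=3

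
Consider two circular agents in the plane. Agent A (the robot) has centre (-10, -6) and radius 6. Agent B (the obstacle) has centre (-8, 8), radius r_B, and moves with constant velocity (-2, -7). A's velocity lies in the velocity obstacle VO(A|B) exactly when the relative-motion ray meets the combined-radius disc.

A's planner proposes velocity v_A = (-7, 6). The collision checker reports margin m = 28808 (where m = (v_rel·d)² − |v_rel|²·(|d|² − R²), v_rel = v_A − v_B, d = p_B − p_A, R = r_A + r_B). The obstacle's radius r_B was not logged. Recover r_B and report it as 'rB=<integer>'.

m = 28808
d = (2, 14);  v_rel = (-5, 13),  |v_rel|² = 194
v_rel×d = (-5)·(14) − (13)·(2) = -96
since m = R²·194 − (-96)²:  R² = (9216 + 28808) / 194 = 196
R = √196 = 14  ⇒  r_B = 14 − 6 = 8

rB=8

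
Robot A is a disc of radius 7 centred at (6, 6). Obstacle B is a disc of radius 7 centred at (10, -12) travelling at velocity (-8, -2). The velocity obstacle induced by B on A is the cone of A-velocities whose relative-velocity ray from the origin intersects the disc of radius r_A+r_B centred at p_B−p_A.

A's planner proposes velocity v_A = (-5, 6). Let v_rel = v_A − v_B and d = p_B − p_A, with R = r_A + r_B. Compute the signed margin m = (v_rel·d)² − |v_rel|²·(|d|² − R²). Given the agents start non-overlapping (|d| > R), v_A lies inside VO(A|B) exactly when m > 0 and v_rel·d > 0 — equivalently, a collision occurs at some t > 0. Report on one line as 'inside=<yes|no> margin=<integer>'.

d = (4, -18),  |d|² = 340;  R = 7+7 = 14,  c = 340−14² = 144
v_rel = (3, 8),  |v_rel|² = 73;  v_rel·d = (3)·(4) + (8)·(-18) = -132
73·t² + 264·t + 144 = 0  ⇒  m = (-132)² − 73·144 = 6912
m = 6912 > 0,  v_rel·d = -132 < 0  ⇒  outside

inside=no margin=6912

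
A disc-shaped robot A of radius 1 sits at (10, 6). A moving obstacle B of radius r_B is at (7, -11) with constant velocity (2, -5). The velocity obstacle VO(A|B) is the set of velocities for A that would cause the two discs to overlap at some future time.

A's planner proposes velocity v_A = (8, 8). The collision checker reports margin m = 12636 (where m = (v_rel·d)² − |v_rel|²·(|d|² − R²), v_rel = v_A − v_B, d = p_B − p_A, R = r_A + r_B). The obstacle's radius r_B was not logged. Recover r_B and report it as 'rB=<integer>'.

m = 12636
d = (-3, -17);  v_rel = (6, 13),  |v_rel|² = 205
v_rel×d = (6)·(-17) − (13)·(-3) = -63
since m = R²·205 − (-63)²:  R² = (3969 + 12636) / 205 = 81
R = √81 = 9  ⇒  r_B = 9 − 1 = 8

rB=8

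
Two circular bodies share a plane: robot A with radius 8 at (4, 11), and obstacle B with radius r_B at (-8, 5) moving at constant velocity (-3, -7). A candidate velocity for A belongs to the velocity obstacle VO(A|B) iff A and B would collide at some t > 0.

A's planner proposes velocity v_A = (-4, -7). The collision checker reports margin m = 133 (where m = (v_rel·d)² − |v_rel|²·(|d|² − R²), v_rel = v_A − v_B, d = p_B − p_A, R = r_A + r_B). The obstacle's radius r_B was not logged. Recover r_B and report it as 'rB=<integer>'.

m = 133
d = (-12, -6);  v_rel = (-1, 0),  |v_rel|² = 1
v_rel×d = (-1)·(-6) − (0)·(-12) = 6
since m = R²·1 − 6²:  R² = (36 + 133) / 1 = 169
R = √169 = 13  ⇒  r_B = 13 − 8 = 5

rB=5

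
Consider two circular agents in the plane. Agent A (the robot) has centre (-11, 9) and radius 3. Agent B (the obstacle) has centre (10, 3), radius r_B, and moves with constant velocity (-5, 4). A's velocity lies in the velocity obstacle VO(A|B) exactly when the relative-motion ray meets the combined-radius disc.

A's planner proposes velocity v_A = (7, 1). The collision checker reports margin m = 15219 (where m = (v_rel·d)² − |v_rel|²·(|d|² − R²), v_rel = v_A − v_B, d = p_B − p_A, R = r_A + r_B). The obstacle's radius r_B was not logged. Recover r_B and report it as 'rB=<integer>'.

m = 15219
d = (21, -6);  v_rel = (12, -3),  |v_rel|² = 153
v_rel×d = (12)·(-6) − (-3)·(21) = -9
since m = R²·153 − (-9)²:  R² = (81 + 15219) / 153 = 100
R = √100 = 10  ⇒  r_B = 10 − 3 = 7

rB=7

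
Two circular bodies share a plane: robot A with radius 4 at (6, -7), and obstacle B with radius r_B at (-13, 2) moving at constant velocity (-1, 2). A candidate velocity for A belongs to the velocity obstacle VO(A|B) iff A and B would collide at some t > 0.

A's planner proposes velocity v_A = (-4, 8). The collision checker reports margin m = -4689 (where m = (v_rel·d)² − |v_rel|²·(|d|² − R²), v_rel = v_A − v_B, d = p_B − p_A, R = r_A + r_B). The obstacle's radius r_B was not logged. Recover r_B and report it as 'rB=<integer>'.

m = -4689
d = (-19, 9);  v_rel = (-3, 6),  |v_rel|² = 45
v_rel×d = (-3)·(9) − (6)·(-19) = 87
since m = R²·45 − 87²:  R² = (7569 + -4689) / 45 = 64
R = √64 = 8  ⇒  r_B = 8 − 4 = 4

rB=4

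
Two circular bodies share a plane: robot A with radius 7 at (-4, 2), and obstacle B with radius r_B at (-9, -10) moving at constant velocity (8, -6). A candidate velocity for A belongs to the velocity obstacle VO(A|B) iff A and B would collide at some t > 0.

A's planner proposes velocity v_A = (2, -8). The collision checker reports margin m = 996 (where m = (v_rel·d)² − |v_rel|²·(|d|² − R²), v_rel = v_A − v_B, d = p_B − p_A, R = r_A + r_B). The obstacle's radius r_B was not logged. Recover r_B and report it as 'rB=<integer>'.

m = 996
d = (-5, -12);  v_rel = (-6, -2),  |v_rel|² = 40
v_rel×d = (-6)·(-12) − (-2)·(-5) = 62
since m = R²·40 − 62²:  R² = (3844 + 996) / 40 = 121
R = √121 = 11  ⇒  r_B = 11 − 7 = 4

rB=4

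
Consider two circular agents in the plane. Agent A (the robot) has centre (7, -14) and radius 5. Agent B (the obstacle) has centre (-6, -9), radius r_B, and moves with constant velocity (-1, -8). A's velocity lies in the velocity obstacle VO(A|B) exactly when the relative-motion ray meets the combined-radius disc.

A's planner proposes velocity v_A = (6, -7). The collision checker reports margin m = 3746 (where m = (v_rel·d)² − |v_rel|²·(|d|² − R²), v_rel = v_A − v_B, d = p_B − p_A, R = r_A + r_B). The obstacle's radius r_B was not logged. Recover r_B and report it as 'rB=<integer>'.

m = 3746
d = (-13, 5);  v_rel = (7, 1),  |v_rel|² = 50
v_rel×d = (7)·(5) − (1)·(-13) = 48
since m = R²·50 − 48²:  R² = (2304 + 3746) / 50 = 121
R = √121 = 11  ⇒  r_B = 11 − 5 = 6

rB=6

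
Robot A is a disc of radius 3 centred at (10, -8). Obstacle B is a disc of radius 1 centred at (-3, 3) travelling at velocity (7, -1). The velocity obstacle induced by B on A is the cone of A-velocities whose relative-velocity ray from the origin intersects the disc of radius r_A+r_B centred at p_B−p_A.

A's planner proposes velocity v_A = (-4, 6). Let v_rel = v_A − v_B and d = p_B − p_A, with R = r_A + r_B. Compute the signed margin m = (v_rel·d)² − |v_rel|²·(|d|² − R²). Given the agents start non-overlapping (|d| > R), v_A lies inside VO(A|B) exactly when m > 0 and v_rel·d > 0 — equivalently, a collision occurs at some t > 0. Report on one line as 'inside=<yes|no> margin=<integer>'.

d = (-13, 11),  |d|² = 290;  R = 3+1 = 4,  c = 290−4² = 274
v_rel = (-11, 7),  |v_rel|² = 170;  v_rel·d = (-11)·(-13) + (7)·(11) = 220
170·t² − 440·t + 274 = 0  ⇒  m = 220² − 170·274 = 1820
m = 1820 > 0,  v_rel·d = 220 > 0  ⇒  inside

inside=yes margin=1820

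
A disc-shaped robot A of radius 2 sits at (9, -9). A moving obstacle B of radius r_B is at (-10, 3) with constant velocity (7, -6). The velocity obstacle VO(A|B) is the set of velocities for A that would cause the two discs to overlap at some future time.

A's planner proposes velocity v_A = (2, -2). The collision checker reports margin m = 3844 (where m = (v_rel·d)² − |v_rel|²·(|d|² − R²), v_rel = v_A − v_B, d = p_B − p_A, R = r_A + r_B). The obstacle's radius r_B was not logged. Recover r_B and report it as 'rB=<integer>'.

m = 3844
d = (-19, 12);  v_rel = (-5, 4),  |v_rel|² = 41
v_rel×d = (-5)·(12) − (4)·(-19) = 16
since m = R²·41 − 16²:  R² = (256 + 3844) / 41 = 100
R = √100 = 10  ⇒  r_B = 10 − 2 = 8

rB=8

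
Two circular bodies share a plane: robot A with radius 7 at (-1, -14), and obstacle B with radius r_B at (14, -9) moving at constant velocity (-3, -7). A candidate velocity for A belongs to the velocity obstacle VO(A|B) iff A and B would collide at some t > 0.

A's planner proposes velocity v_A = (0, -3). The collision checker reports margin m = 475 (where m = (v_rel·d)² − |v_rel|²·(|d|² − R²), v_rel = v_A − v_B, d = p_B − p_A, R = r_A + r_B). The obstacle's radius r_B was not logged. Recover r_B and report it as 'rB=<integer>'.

m = 475
d = (15, 5);  v_rel = (3, 4),  |v_rel|² = 25
v_rel×d = (3)·(5) − (4)·(15) = -45
since m = R²·25 − (-45)²:  R² = (2025 + 475) / 25 = 100
R = √100 = 10  ⇒  r_B = 10 − 7 = 3

rB=3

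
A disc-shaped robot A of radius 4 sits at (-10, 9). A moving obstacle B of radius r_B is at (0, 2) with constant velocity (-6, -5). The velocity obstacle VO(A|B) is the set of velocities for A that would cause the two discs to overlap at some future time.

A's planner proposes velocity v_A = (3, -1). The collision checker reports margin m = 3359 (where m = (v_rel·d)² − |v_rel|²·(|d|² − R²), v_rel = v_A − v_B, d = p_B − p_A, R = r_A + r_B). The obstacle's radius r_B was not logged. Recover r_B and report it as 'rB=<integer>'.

m = 3359
d = (10, -7);  v_rel = (9, 4),  |v_rel|² = 97
v_rel×d = (9)·(-7) − (4)·(10) = -103
since m = R²·97 − (-103)²:  R² = (10609 + 3359) / 97 = 144
R = √144 = 12  ⇒  r_B = 12 − 4 = 8

rB=8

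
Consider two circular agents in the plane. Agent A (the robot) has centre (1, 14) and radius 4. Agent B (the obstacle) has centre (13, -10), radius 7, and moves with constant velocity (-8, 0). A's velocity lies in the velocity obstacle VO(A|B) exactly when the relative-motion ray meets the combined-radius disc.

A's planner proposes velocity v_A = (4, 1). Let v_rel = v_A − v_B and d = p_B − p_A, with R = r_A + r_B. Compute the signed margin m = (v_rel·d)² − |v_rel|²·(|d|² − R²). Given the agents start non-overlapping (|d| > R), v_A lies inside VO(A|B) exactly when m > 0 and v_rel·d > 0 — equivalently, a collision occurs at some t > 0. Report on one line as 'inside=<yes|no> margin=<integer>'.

d = (12, -24),  |d|² = 720;  R = 4+7 = 11,  c = 720−11² = 599
v_rel = (12, 1),  |v_rel|² = 145;  v_rel·d = (12)·(12) + (1)·(-24) = 120
145·t² − 240·t + 599 = 0  ⇒  m = 120² − 145·599 = -72455
m = -72455 < 0,  v_rel·d = 120 > 0  ⇒  outside

inside=no margin=-72455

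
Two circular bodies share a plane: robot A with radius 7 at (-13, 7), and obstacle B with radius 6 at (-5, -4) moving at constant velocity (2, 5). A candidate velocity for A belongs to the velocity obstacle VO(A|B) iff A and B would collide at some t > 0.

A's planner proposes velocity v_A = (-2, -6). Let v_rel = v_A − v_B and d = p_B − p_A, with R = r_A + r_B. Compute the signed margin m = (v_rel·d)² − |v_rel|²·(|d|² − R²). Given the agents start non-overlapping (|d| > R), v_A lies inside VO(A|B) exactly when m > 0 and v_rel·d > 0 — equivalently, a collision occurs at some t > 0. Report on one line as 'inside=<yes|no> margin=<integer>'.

d = (8, -11),  |d|² = 185;  R = 7+6 = 13,  c = 185−13² = 16
v_rel = (-4, -11),  |v_rel|² = 137;  v_rel·d = (-4)·(8) + (-11)·(-11) = 89
137·t² − 178·t + 16 = 0  ⇒  m = 89² − 137·16 = 5729
m = 5729 > 0,  v_rel·d = 89 > 0  ⇒  inside

inside=yes margin=5729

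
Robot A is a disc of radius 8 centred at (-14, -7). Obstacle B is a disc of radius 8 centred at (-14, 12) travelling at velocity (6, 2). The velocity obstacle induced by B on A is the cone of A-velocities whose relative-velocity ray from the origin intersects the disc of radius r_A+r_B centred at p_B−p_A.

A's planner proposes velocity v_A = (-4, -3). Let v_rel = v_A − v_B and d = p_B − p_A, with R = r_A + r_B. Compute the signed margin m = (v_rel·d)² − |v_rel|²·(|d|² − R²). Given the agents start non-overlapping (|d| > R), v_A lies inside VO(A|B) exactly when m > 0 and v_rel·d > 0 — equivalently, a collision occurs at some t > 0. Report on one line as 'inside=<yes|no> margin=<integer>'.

d = (0, 19),  |d|² = 361;  R = 8+8 = 16,  c = 361−16² = 105
v_rel = (-10, -5),  |v_rel|² = 125;  v_rel·d = (-10)·(0) + (-5)·(19) = -95
125·t² + 190·t + 105 = 0  ⇒  m = (-95)² − 125·105 = -4100
m = -4100 < 0,  v_rel·d = -95 < 0  ⇒  outside

inside=no margin=-4100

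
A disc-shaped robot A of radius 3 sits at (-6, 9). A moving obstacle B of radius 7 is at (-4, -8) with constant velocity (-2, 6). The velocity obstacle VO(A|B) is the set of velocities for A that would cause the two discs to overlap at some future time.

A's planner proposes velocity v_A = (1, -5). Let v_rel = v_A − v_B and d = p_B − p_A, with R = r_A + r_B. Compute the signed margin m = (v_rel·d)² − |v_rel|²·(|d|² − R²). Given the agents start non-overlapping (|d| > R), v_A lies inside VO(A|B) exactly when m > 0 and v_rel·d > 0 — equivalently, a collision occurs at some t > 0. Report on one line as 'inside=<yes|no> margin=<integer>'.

d = (2, -17),  |d|² = 293;  R = 3+7 = 10,  c = 293−10² = 193
v_rel = (3, -11),  |v_rel|² = 130;  v_rel·d = (3)·(2) + (-11)·(-17) = 193
130·t² − 386·t + 193 = 0  ⇒  m = 193² − 130·193 = 12159
m = 12159 > 0,  v_rel·d = 193 > 0  ⇒  inside

inside=yes margin=12159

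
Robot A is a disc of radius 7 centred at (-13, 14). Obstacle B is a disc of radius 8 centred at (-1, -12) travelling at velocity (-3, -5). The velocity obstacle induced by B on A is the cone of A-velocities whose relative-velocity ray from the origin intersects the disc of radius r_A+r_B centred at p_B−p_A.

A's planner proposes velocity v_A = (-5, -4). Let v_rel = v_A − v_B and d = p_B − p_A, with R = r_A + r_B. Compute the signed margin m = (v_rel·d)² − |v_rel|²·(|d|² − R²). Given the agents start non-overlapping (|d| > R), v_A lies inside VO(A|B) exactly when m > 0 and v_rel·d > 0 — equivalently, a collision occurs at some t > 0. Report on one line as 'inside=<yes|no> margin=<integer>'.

d = (12, -26),  |d|² = 820;  R = 7+8 = 15,  c = 820−15² = 595
v_rel = (-2, 1),  |v_rel|² = 5;  v_rel·d = (-2)·(12) + (1)·(-26) = -50
5·t² + 100·t + 595 = 0  ⇒  m = (-50)² − 5·595 = -475
m = -475 < 0,  v_rel·d = -50 < 0  ⇒  outside

inside=no margin=-475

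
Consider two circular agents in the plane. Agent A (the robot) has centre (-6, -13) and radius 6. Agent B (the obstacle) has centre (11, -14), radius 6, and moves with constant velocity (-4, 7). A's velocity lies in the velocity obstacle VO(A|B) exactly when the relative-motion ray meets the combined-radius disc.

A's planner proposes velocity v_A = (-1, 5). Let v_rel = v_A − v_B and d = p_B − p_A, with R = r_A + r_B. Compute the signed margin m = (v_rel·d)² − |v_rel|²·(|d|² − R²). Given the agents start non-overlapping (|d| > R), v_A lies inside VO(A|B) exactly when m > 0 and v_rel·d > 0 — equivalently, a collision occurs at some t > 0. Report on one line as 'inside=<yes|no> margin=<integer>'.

d = (17, -1),  |d|² = 290;  R = 6+6 = 12,  c = 290−12² = 146
v_rel = (3, -2),  |v_rel|² = 13;  v_rel·d = (3)·(17) + (-2)·(-1) = 53
13·t² − 106·t + 146 = 0  ⇒  m = 53² − 13·146 = 911
m = 911 > 0,  v_rel·d = 53 > 0  ⇒  inside

inside=yes margin=911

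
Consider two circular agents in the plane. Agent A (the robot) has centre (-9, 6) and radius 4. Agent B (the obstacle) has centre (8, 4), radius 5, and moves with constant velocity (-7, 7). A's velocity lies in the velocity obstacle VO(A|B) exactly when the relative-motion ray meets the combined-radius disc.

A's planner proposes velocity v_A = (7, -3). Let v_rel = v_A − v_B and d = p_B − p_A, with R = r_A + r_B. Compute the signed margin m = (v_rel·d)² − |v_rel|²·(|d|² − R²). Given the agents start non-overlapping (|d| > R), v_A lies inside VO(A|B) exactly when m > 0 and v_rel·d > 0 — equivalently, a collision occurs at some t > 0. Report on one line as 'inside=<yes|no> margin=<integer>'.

d = (17, -2),  |d|² = 293;  R = 4+5 = 9,  c = 293−9² = 212
v_rel = (14, -10),  |v_rel|² = 296;  v_rel·d = (14)·(17) + (-10)·(-2) = 258
296·t² − 516·t + 212 = 0  ⇒  m = 258² − 296·212 = 3812
m = 3812 > 0,  v_rel·d = 258 > 0  ⇒  inside

inside=yes margin=3812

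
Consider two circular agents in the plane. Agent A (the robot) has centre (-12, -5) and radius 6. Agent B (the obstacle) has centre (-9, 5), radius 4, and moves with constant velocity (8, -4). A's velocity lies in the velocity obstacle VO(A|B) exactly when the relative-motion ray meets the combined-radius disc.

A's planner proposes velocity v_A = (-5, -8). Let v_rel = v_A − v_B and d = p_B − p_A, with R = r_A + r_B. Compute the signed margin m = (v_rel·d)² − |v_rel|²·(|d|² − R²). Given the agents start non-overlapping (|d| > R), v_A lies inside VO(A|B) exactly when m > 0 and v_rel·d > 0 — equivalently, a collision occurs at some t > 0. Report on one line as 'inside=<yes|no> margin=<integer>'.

d = (3, 10),  |d|² = 109;  R = 6+4 = 10,  c = 109−10² = 9
v_rel = (-13, -4),  |v_rel|² = 185;  v_rel·d = (-13)·(3) + (-4)·(10) = -79
185·t² + 158·t + 9 = 0  ⇒  m = (-79)² − 185·9 = 4576
m = 4576 > 0,  v_rel·d = -79 < 0  ⇒  outside

inside=no margin=4576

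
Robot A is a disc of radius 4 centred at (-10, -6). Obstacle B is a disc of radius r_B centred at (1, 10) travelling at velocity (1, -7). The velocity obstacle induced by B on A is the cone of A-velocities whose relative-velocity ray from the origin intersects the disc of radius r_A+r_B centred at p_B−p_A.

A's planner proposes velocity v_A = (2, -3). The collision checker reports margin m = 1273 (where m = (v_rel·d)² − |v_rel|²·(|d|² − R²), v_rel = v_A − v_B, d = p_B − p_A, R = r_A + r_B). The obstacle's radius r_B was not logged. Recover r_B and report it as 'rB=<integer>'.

m = 1273
d = (11, 16);  v_rel = (1, 4),  |v_rel|² = 17
v_rel×d = (1)·(16) − (4)·(11) = -28
since m = R²·17 − (-28)²:  R² = (784 + 1273) / 17 = 121
R = √121 = 11  ⇒  r_B = 11 − 4 = 7

rB=7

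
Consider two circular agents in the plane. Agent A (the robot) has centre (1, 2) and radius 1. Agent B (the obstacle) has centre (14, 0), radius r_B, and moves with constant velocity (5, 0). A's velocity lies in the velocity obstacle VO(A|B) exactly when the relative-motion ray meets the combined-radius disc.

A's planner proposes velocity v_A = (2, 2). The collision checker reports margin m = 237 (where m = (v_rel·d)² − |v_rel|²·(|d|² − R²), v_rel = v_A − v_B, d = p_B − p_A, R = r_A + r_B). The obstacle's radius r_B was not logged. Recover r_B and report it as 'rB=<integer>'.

m = 237
d = (13, -2);  v_rel = (-3, 2),  |v_rel|² = 13
v_rel×d = (-3)·(-2) − (2)·(13) = -20
since m = R²·13 − (-20)²:  R² = (400 + 237) / 13 = 49
R = √49 = 7  ⇒  r_B = 7 − 1 = 6

rB=6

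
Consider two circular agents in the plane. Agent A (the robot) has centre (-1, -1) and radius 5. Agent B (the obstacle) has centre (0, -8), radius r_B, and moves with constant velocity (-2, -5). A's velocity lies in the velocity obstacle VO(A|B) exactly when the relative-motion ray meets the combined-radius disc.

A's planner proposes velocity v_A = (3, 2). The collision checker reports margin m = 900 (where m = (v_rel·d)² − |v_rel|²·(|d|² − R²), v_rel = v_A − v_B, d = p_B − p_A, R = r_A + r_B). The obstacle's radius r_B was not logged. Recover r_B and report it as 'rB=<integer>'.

m = 900
d = (1, -7);  v_rel = (5, 7),  |v_rel|² = 74
v_rel×d = (5)·(-7) − (7)·(1) = -42
since m = R²·74 − (-42)²:  R² = (1764 + 900) / 74 = 36
R = √36 = 6  ⇒  r_B = 6 − 5 = 1

rB=1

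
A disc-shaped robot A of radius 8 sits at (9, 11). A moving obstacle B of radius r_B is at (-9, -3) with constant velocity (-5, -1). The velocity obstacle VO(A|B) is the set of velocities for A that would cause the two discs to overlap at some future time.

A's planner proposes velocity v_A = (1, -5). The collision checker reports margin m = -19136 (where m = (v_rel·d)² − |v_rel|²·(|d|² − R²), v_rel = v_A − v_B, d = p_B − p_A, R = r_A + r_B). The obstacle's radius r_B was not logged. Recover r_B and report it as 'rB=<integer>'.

m = -19136
d = (-18, -14);  v_rel = (6, -4),  |v_rel|² = 52
v_rel×d = (6)·(-14) − (-4)·(-18) = -156
since m = R²·52 − (-156)²:  R² = (24336 + -19136) / 52 = 100
R = √100 = 10  ⇒  r_B = 10 − 8 = 2

rB=2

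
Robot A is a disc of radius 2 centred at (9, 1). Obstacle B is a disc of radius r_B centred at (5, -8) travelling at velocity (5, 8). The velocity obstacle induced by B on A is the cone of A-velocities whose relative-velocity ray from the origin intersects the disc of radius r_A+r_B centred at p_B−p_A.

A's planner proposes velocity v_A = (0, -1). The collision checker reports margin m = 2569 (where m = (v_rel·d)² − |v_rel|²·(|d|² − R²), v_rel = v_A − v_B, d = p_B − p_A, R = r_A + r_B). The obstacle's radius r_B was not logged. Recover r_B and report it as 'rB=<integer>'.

m = 2569
d = (-4, -9);  v_rel = (-5, -9),  |v_rel|² = 106
v_rel×d = (-5)·(-9) − (-9)·(-4) = 9
since m = R²·106 − 9²:  R² = (81 + 2569) / 106 = 25
R = √25 = 5  ⇒  r_B = 5 − 2 = 3

rB=3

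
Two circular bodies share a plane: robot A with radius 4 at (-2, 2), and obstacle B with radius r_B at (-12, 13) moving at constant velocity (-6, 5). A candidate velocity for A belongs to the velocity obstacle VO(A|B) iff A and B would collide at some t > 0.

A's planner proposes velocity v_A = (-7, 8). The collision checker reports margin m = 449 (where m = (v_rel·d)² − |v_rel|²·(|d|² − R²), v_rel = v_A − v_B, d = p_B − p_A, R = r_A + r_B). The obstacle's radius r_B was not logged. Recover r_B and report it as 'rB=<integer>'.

m = 449
d = (-10, 11);  v_rel = (-1, 3),  |v_rel|² = 10
v_rel×d = (-1)·(11) − (3)·(-10) = 19
since m = R²·10 − 19²:  R² = (361 + 449) / 10 = 81
R = √81 = 9  ⇒  r_B = 9 − 4 = 5

rB=5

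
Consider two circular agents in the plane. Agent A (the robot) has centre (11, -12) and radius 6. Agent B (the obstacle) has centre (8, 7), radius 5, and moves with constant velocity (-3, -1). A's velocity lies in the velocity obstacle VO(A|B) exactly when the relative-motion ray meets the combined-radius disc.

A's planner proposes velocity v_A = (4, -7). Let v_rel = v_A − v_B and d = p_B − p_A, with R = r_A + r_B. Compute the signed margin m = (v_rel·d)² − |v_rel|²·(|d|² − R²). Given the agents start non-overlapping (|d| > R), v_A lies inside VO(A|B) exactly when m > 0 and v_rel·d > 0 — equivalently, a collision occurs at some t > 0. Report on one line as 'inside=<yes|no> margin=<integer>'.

d = (-3, 19),  |d|² = 370;  R = 6+5 = 11,  c = 370−11² = 249
v_rel = (7, -6),  |v_rel|² = 85;  v_rel·d = (7)·(-3) + (-6)·(19) = -135
85·t² + 270·t + 249 = 0  ⇒  m = (-135)² − 85·249 = -2940
m = -2940 < 0,  v_rel·d = -135 < 0  ⇒  outside

inside=no margin=-2940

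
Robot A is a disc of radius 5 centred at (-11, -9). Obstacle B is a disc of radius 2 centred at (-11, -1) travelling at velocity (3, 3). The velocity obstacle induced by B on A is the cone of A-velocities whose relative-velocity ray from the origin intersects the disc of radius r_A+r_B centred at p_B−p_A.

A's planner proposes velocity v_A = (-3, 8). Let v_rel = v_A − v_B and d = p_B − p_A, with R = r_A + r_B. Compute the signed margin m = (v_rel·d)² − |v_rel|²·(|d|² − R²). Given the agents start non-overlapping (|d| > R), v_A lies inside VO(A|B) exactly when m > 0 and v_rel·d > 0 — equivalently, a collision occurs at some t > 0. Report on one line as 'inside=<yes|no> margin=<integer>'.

d = (0, 8),  |d|² = 64;  R = 5+2 = 7,  c = 64−7² = 15
v_rel = (-6, 5),  |v_rel|² = 61;  v_rel·d = (-6)·(0) + (5)·(8) = 40
61·t² − 80·t + 15 = 0  ⇒  m = 40² − 61·15 = 685
m = 685 > 0,  v_rel·d = 40 > 0  ⇒  inside

inside=yes margin=685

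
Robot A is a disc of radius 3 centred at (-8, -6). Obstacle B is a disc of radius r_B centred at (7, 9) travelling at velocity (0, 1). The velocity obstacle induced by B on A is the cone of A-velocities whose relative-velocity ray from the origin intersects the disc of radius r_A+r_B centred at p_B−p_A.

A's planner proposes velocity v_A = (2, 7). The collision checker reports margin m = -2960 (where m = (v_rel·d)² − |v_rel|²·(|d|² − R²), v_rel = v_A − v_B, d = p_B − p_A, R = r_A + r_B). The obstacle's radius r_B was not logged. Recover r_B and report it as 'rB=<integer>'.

m = -2960
d = (15, 15);  v_rel = (2, 6),  |v_rel|² = 40
v_rel×d = (2)·(15) − (6)·(15) = -60
since m = R²·40 − (-60)²:  R² = (3600 + -2960) / 40 = 16
R = √16 = 4  ⇒  r_B = 4 − 3 = 1

rB=1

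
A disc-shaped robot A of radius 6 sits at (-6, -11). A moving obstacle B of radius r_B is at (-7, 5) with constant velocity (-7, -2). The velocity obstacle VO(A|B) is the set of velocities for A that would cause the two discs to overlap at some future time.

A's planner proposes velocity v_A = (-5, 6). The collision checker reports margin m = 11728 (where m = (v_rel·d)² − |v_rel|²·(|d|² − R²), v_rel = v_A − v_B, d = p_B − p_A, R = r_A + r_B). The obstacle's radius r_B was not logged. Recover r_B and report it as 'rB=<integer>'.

m = 11728
d = (-1, 16);  v_rel = (2, 8),  |v_rel|² = 68
v_rel×d = (2)·(16) − (8)·(-1) = 40
since m = R²·68 − 40²:  R² = (1600 + 11728) / 68 = 196
R = √196 = 14  ⇒  r_B = 14 − 6 = 8

rB=8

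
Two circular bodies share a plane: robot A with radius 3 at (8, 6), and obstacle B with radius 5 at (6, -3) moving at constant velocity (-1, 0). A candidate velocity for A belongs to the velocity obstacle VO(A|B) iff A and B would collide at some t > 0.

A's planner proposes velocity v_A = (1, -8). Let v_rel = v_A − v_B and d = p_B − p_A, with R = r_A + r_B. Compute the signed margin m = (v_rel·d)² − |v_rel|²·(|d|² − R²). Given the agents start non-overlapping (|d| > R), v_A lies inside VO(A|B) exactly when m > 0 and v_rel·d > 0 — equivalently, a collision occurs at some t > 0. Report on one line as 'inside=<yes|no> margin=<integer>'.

d = (-2, -9),  |d|² = 85;  R = 3+5 = 8,  c = 85−8² = 21
v_rel = (2, -8),  |v_rel|² = 68;  v_rel·d = (2)·(-2) + (-8)·(-9) = 68
68·t² − 136·t + 21 = 0  ⇒  m = 68² − 68·21 = 3196
m = 3196 > 0,  v_rel·d = 68 > 0  ⇒  inside

inside=yes margin=3196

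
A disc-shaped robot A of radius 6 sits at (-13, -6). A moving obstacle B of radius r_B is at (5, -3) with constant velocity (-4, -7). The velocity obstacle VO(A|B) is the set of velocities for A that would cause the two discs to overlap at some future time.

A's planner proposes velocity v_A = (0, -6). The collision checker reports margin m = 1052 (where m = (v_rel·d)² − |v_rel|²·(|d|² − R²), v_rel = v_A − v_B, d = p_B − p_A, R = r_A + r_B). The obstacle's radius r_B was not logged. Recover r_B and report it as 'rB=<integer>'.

m = 1052
d = (18, 3);  v_rel = (4, 1),  |v_rel|² = 17
v_rel×d = (4)·(3) − (1)·(18) = -6
since m = R²·17 − (-6)²:  R² = (36 + 1052) / 17 = 64
R = √64 = 8  ⇒  r_B = 8 − 6 = 2

rB=2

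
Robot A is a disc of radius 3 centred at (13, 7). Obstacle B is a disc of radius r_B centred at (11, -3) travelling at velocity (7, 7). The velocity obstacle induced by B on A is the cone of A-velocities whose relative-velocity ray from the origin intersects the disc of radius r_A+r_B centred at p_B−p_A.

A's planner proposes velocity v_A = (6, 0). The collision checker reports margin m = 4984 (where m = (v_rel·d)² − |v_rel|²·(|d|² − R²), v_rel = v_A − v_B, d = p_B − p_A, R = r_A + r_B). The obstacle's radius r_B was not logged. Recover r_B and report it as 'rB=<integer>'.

m = 4984
d = (-2, -10);  v_rel = (-1, -7),  |v_rel|² = 50
v_rel×d = (-1)·(-10) − (-7)·(-2) = -4
since m = R²·50 − (-4)²:  R² = (16 + 4984) / 50 = 100
R = √100 = 10  ⇒  r_B = 10 − 3 = 7

rB=7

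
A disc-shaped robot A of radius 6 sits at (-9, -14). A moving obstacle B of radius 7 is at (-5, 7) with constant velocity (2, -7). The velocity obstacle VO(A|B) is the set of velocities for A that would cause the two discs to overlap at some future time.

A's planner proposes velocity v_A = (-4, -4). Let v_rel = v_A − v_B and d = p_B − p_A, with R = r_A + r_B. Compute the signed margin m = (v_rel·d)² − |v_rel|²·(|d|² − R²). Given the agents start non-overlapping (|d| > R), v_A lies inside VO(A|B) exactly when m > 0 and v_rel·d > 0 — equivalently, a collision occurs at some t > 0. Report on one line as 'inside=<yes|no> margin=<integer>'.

d = (4, 21),  |d|² = 457;  R = 6+7 = 13,  c = 457−13² = 288
v_rel = (-6, 3),  |v_rel|² = 45;  v_rel·d = (-6)·(4) + (3)·(21) = 39
45·t² − 78·t + 288 = 0  ⇒  m = 39² − 45·288 = -11439
m = -11439 < 0,  v_rel·d = 39 > 0  ⇒  outside

inside=no margin=-11439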